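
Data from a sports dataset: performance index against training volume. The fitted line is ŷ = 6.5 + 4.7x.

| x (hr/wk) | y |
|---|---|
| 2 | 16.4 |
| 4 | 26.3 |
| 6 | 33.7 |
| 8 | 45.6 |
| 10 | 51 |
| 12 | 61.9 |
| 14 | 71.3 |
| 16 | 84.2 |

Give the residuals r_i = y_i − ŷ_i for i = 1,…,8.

0.5, 1, -1, 1.5, -2.5, -1, -1, 2.5

x=2: ŷ = 6.5 + 4.7·2 = 15.9; r = 16.4 − 15.9 = 0.5
x=4: ŷ = 6.5 + 4.7·4 = 25.3; r = 26.3 − 25.3 = 1
x=6: ŷ = 6.5 + 4.7·6 = 34.7; r = 33.7 − 34.7 = -1
x=8: ŷ = 6.5 + 4.7·8 = 44.1; r = 45.6 − 44.1 = 1.5
x=10: ŷ = 6.5 + 4.7·10 = 53.5; r = 51 − 53.5 = -2.5
x=12: ŷ = 6.5 + 4.7·12 = 62.9; r = 61.9 − 62.9 = -1
x=14: ŷ = 6.5 + 4.7·14 = 72.3; r = 71.3 − 72.3 = -1
x=16: ŷ = 6.5 + 4.7·16 = 81.7; r = 84.2 − 81.7 = 2.5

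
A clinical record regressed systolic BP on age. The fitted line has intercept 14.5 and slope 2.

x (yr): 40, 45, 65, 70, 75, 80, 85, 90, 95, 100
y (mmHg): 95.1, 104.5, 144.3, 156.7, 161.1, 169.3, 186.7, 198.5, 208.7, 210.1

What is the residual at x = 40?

ŷ = 14.5 + 2·40 = 94.5
e = 95.1 − 94.5 = 0.6

e = 0.6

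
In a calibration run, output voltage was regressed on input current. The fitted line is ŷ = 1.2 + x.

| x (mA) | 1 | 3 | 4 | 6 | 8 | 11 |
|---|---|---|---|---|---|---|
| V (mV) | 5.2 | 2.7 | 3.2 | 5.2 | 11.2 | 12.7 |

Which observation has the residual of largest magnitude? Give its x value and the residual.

x=1: ŷ = 1.2 + 1 = 2.2; e = 5.2 − 2.2 = 3
x=3: ŷ = 1.2 + 3 = 4.2; e = 2.7 − 4.2 = -1.5
x=4: ŷ = 1.2 + 4 = 5.2; e = 3.2 − 5.2 = -2
x=6: ŷ = 1.2 + 6 = 7.2; e = 5.2 − 7.2 = -2
x=8: ŷ = 1.2 + 8 = 9.2; e = 11.2 − 9.2 = 2
x=11: ŷ = 1.2 + 11 = 12.2; e = 12.7 − 12.2 = 0.5
Largest |e| is 3 at x = 1, residual 3.

x = 1, e = 3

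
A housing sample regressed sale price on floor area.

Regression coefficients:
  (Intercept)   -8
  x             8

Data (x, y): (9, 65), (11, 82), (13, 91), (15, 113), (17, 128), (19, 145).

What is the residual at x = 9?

e = 1

ŷ = -8 + 8·9 = 64
e = 65 − 64 = 1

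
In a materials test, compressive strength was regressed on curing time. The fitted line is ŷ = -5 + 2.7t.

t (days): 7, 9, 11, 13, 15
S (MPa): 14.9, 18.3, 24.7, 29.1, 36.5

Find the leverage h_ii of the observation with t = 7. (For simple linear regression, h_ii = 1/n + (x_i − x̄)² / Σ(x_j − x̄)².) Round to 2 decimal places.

h = 0.60

t̄ = (7 + 9 + 11 + 13 + 15)/5 = 11
Σ(t − t̄)² = 16 + 4 + 0 + 4 + 16 = 40
h = 1/5 + (-4)²/40 = 0.2 + 0.4 = 0.60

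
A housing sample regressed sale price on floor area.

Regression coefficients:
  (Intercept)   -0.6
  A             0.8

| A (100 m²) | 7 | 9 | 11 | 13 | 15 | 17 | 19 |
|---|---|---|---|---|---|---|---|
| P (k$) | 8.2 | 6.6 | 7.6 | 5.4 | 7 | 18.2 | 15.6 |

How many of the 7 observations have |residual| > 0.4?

6

A=7: ŷ = -0.6 + 0.8·7 = 5; r = 8.2 − 5 = 3.2
A=9: ŷ = -0.6 + 0.8·9 = 6.6; r = 6.6 − 6.6 = 0
A=11: ŷ = -0.6 + 0.8·11 = 8.2; r = 7.6 − 8.2 = -0.6
A=13: ŷ = -0.6 + 0.8·13 = 9.8; r = 5.4 − 9.8 = -4.4
A=15: ŷ = -0.6 + 0.8·15 = 11.4; r = 7 − 11.4 = -4.4
A=17: ŷ = -0.6 + 0.8·17 = 13; r = 18.2 − 13 = 5.2
A=19: ŷ = -0.6 + 0.8·19 = 14.6; r = 15.6 − 14.6 = 1
|r| > 0.4: A=7 (|r|=3.2), A=11 (|r|=0.6), A=13 (|r|=4.4), A=15 (|r|=4.4), A=17 (|r|=5.2), A=19 (|r|=1) → 6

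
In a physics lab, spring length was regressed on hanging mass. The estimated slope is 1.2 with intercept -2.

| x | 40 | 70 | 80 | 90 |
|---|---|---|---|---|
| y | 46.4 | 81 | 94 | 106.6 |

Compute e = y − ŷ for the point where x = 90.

ŷ = -2 + 1.2·90 = 106
e = 106.6 − 106 = 0.6

e = 0.6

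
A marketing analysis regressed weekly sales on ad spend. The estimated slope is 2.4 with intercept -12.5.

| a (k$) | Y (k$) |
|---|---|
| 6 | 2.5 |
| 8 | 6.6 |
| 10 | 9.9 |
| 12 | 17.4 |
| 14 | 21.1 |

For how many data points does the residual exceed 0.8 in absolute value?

a=6: ŷ = -12.5 + 2.4·6 = 1.9; r = 2.5 − 1.9 = 0.6
a=8: ŷ = -12.5 + 2.4·8 = 6.7; r = 6.6 − 6.7 = -0.1
a=10: ŷ = -12.5 + 2.4·10 = 11.5; r = 9.9 − 11.5 = -1.6
a=12: ŷ = -12.5 + 2.4·12 = 16.3; r = 17.4 − 16.3 = 1.1
a=14: ŷ = -12.5 + 2.4·14 = 21.1; r = 21.1 − 21.1 = 0
|r| > 0.8: a=10 (|r|=1.6), a=12 (|r|=1.1) → 2

2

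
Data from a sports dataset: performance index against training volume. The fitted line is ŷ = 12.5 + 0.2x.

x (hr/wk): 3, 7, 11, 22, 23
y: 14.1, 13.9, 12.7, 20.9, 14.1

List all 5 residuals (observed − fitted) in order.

x=3: ŷ = 12.5 + 0.2·3 = 13.1; e = 14.1 − 13.1 = 1
x=7: ŷ = 12.5 + 0.2·7 = 13.9; e = 13.9 − 13.9 = 0
x=11: ŷ = 12.5 + 0.2·11 = 14.7; e = 12.7 − 14.7 = -2
x=22: ŷ = 12.5 + 0.2·22 = 16.9; e = 20.9 − 16.9 = 4
x=23: ŷ = 12.5 + 0.2·23 = 17.1; e = 14.1 − 17.1 = -3

1, 0, -2, 4, -3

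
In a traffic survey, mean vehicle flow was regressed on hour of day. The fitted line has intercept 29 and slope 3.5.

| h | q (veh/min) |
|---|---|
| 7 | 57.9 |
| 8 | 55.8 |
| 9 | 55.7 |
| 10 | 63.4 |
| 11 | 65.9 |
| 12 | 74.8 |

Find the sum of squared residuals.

SSE = 61.2

h=7: q̂ = 29 + 3.5·7 = 53.5; r = 57.9 − 53.5 = 4.4
h=8: q̂ = 29 + 3.5·8 = 57; r = 55.8 − 57 = -1.2
h=9: q̂ = 29 + 3.5·9 = 60.5; r = 55.7 − 60.5 = -4.8
h=10: q̂ = 29 + 3.5·10 = 64; r = 63.4 − 64 = -0.6
h=11: q̂ = 29 + 3.5·11 = 67.5; r = 65.9 − 67.5 = -1.6
h=12: q̂ = 29 + 3.5·12 = 71; r = 74.8 − 71 = 3.8
SSE = 19.36 + 1.44 + 23.04 + 0.36 + 2.56 + 14.44 = 61.2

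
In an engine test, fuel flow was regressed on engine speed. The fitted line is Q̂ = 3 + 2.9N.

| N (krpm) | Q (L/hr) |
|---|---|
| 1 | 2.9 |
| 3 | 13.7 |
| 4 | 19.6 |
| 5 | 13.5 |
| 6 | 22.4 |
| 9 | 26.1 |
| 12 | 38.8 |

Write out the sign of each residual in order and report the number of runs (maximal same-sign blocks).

6 runs

N=1: Q̂ = 3 + 2.9·1 = 5.9; e = 2.9 − 5.9 = -3
N=3: Q̂ = 3 + 2.9·3 = 11.7; e = 13.7 − 11.7 = 2
N=4: Q̂ = 3 + 2.9·4 = 14.6; e = 19.6 − 14.6 = 5
N=5: Q̂ = 3 + 2.9·5 = 17.5; e = 13.5 − 17.5 = -4
N=6: Q̂ = 3 + 2.9·6 = 20.4; e = 22.4 − 20.4 = 2
N=9: Q̂ = 3 + 2.9·9 = 29.1; e = 26.1 − 29.1 = -3
N=12: Q̂ = 3 + 2.9·12 = 37.8; e = 38.8 − 37.8 = 1
Signs: − + + − + − +
Runs: −×1, +×2, −×1, +×1, −×1, +×1 → 6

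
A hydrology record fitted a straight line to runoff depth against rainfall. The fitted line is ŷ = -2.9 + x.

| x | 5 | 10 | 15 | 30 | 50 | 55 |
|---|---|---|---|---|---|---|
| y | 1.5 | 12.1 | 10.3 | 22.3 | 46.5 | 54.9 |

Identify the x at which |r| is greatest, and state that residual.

x=5: ŷ = -2.9 + 5 = 2.1; r = 1.5 − 2.1 = -0.6
x=10: ŷ = -2.9 + 10 = 7.1; r = 12.1 − 7.1 = 5
x=15: ŷ = -2.9 + 15 = 12.1; r = 10.3 − 12.1 = -1.8
x=30: ŷ = -2.9 + 30 = 27.1; r = 22.3 − 27.1 = -4.8
x=50: ŷ = -2.9 + 50 = 47.1; r = 46.5 − 47.1 = -0.6
x=55: ŷ = -2.9 + 55 = 52.1; r = 54.9 − 52.1 = 2.8
Largest |r| is 5 at x = 10, residual 5.

x = 10, r = 5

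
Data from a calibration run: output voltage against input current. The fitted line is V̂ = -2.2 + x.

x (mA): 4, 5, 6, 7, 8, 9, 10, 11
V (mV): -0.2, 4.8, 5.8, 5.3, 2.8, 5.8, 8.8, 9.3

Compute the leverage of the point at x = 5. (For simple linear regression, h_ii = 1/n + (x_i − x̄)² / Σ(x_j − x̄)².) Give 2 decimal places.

h = 0.27

x̄ = (4 + 5 + 6 + 7 + 8 + 9 + 10 + 11)/8 = 7.5
Σ(x − x̄)² = 12.25 + 6.25 + 2.25 + 0.25 + 0.25 + 2.25 + 6.25 + 12.25 = 42
h = 1/8 + (-2.5)²/42 = 0.125 + 0.14881 = 0.27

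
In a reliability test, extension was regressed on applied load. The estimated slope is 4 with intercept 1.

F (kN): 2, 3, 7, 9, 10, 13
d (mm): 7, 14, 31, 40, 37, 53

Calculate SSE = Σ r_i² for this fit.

F=2: ŷ = 1 + 4·2 = 9; r = 7 − 9 = -2
F=3: ŷ = 1 + 4·3 = 13; r = 14 − 13 = 1
F=7: ŷ = 1 + 4·7 = 29; r = 31 − 29 = 2
F=9: ŷ = 1 + 4·9 = 37; r = 40 − 37 = 3
F=10: ŷ = 1 + 4·10 = 41; r = 37 − 41 = -4
F=13: ŷ = 1 + 4·13 = 53; r = 53 − 53 = 0
SSE = 4 + 1 + 4 + 9 + 16 + 0 = 34

SSE = 34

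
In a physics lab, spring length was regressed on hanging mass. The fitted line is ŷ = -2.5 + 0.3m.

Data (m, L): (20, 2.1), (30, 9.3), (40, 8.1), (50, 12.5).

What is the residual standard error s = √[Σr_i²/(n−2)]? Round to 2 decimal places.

s = 2.42

m=20: ŷ = -2.5 + 0.3·20 = 3.5; r = 2.1 − 3.5 = -1.4
m=30: ŷ = -2.5 + 0.3·30 = 6.5; r = 9.3 − 6.5 = 2.8
m=40: ŷ = -2.5 + 0.3·40 = 9.5; r = 8.1 − 9.5 = -1.4
m=50: ŷ = -2.5 + 0.3·50 = 12.5; r = 12.5 − 12.5 = 0
SSE = 1.96 + 7.84 + 1.96 + 0 = 11.76
s = √(11.76/2) = √5.88 ≈ 2.42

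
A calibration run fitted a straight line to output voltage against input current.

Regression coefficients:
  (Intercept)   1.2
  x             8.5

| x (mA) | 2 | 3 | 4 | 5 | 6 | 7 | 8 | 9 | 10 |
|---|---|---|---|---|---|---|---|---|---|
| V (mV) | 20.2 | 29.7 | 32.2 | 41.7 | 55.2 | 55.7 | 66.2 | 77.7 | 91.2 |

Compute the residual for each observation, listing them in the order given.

2, 3, -3, -2, 3, -5, -3, 0, 5

x=2: ŷ = 1.2 + 8.5·2 = 18.2; e = 20.2 − 18.2 = 2
x=3: ŷ = 1.2 + 8.5·3 = 26.7; e = 29.7 − 26.7 = 3
x=4: ŷ = 1.2 + 8.5·4 = 35.2; e = 32.2 − 35.2 = -3
x=5: ŷ = 1.2 + 8.5·5 = 43.7; e = 41.7 − 43.7 = -2
x=6: ŷ = 1.2 + 8.5·6 = 52.2; e = 55.2 − 52.2 = 3
x=7: ŷ = 1.2 + 8.5·7 = 60.7; e = 55.7 − 60.7 = -5
x=8: ŷ = 1.2 + 8.5·8 = 69.2; e = 66.2 − 69.2 = -3
x=9: ŷ = 1.2 + 8.5·9 = 77.7; e = 77.7 − 77.7 = 0
x=10: ŷ = 1.2 + 8.5·10 = 86.2; e = 91.2 − 86.2 = 5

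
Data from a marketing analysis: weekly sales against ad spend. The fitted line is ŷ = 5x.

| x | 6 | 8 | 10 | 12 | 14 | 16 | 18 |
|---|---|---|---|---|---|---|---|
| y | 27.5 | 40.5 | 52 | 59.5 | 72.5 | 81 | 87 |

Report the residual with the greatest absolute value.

r = -3

x=6: ŷ = 5·6 = 30; r = 27.5 − 30 = -2.5
x=8: ŷ = 5·8 = 40; r = 40.5 − 40 = 0.5
x=10: ŷ = 5·10 = 50; r = 52 − 50 = 2
x=12: ŷ = 5·12 = 60; r = 59.5 − 60 = -0.5
x=14: ŷ = 5·14 = 70; r = 72.5 − 70 = 2.5
x=16: ŷ = 5·16 = 80; r = 81 − 80 = 1
x=18: ŷ = 5·18 = 90; r = 87 − 90 = -3
Largest |r| is 3 at x = 18, residual -3.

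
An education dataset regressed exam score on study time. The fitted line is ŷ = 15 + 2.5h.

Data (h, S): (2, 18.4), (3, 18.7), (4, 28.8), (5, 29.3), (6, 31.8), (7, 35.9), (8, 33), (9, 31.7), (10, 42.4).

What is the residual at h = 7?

e = 3.4

ŷ = 15 + 2.5·7 = 32.5
e = 35.9 − 32.5 = 3.4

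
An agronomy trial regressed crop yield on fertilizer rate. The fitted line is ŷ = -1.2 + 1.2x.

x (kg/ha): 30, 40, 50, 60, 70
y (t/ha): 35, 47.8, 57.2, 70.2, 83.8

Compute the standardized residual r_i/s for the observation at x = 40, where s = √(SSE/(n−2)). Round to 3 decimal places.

x=30: ŷ = -1.2 + 1.2·30 = 34.8; r = 35 − 34.8 = 0.2
x=40: ŷ = -1.2 + 1.2·40 = 46.8; r = 47.8 − 46.8 = 1
x=50: ŷ = -1.2 + 1.2·50 = 58.8; r = 57.2 − 58.8 = -1.6
x=60: ŷ = -1.2 + 1.2·60 = 70.8; r = 70.2 − 70.8 = -0.6
x=70: ŷ = -1.2 + 1.2·70 = 82.8; r = 83.8 − 82.8 = 1
SSE = 0.04 + 1 + 2.56 + 0.36 + 1 = 4.96
s = √(4.96/3) = 1.28582
r/s = 1 / 1.28582 = 0.778

0.778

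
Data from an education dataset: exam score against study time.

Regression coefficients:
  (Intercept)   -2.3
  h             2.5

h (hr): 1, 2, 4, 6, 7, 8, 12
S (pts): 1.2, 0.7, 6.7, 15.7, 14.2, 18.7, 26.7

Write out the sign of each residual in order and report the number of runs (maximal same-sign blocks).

h=1: ŷ = -2.3 + 2.5·1 = 0.2; e = 1.2 − 0.2 = 1
h=2: ŷ = -2.3 + 2.5·2 = 2.7; e = 0.7 − 2.7 = -2
h=4: ŷ = -2.3 + 2.5·4 = 7.7; e = 6.7 − 7.7 = -1
h=6: ŷ = -2.3 + 2.5·6 = 12.7; e = 15.7 − 12.7 = 3
h=7: ŷ = -2.3 + 2.5·7 = 15.2; e = 14.2 − 15.2 = -1
h=8: ŷ = -2.3 + 2.5·8 = 17.7; e = 18.7 − 17.7 = 1
h=12: ŷ = -2.3 + 2.5·12 = 27.7; e = 26.7 − 27.7 = -1
Signs: + − − + − + −
Runs: +×1, −×2, +×1, −×1, +×1, −×1 → 6

6 runs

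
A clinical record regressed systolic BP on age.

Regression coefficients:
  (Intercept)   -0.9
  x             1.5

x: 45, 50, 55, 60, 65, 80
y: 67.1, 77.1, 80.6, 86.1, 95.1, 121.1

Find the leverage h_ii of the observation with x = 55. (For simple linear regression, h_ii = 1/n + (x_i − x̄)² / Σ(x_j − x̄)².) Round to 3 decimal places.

h = 0.189

x̄ = (45 + 50 + 55 + 60 + 65 + 80)/6 = 59.1667
Σ(x − x̄)² = 200.694 + 84.0278 + 17.3611 + 0.694444 + 34.0278 + 434.028 = 770.833
h = 1/6 + (-4.16667)²/770.833 = 0.166667 + 0.0225225 = 0.189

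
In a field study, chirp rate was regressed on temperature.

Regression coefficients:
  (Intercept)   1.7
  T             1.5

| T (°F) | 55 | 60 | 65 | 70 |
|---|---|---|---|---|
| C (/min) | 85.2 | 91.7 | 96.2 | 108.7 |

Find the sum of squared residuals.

SSE = 14

T=55: ŷ = 1.7 + 1.5·55 = 84.2; r = 85.2 − 84.2 = 1
T=60: ŷ = 1.7 + 1.5·60 = 91.7; r = 91.7 − 91.7 = 0
T=65: ŷ = 1.7 + 1.5·65 = 99.2; r = 96.2 − 99.2 = -3
T=70: ŷ = 1.7 + 1.5·70 = 106.7; r = 108.7 − 106.7 = 2
SSE = 1 + 0 + 9 + 4 = 14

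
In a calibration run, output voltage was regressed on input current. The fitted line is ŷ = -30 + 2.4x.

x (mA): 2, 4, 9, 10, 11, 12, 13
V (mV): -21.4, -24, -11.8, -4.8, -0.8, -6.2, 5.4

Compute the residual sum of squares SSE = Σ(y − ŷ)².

SSE = 90.88

x=2: ŷ = -30 + 2.4·2 = -25.2; r = -21.4 − (-25.2) = 3.8
x=4: ŷ = -30 + 2.4·4 = -20.4; r = -24 − (-20.4) = -3.6
x=9: ŷ = -30 + 2.4·9 = -8.4; r = -11.8 − (-8.4) = -3.4
x=10: ŷ = -30 + 2.4·10 = -6; r = -4.8 − (-6) = 1.2
x=11: ŷ = -30 + 2.4·11 = -3.6; r = -0.8 − (-3.6) = 2.8
x=12: ŷ = -30 + 2.4·12 = -1.2; r = -6.2 − (-1.2) = -5
x=13: ŷ = -30 + 2.4·13 = 1.2; r = 5.4 − 1.2 = 4.2
SSE = 14.44 + 12.96 + 11.56 + 1.44 + 7.84 + 25 + 17.64 = 90.88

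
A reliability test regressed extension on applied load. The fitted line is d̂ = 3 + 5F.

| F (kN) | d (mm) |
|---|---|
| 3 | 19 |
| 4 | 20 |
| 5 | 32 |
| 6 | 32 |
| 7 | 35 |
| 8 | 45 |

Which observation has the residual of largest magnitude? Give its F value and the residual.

F=3: d̂ = 3 + 5·3 = 18; e = 19 − 18 = 1
F=4: d̂ = 3 + 5·4 = 23; e = 20 − 23 = -3
F=5: d̂ = 3 + 5·5 = 28; e = 32 − 28 = 4
F=6: d̂ = 3 + 5·6 = 33; e = 32 − 33 = -1
F=7: d̂ = 3 + 5·7 = 38; e = 35 − 38 = -3
F=8: d̂ = 3 + 5·8 = 43; e = 45 − 43 = 2
Largest |e| is 4 at F = 5, residual 4.

F = 5, e = 4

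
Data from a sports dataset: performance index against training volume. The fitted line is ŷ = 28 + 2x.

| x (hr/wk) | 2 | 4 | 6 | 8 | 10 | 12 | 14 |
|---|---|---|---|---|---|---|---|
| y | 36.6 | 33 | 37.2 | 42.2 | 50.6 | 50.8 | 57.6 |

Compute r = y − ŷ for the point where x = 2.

ŷ = 28 + 2·2 = 32
r = 36.6 − 32 = 4.6

r = 4.6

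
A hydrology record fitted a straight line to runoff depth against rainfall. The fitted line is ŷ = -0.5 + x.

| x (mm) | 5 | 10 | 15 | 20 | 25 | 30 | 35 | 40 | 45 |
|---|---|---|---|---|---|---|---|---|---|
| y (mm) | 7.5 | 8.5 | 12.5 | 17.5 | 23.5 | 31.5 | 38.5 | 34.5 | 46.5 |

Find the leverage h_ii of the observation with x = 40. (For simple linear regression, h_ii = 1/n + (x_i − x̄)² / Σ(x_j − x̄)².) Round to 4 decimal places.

h = 0.2611

x̄ = (5 + 10 + 15 + 20 + 25 + 30 + 35 + 40 + 45)/9 = 25
Σ(x − x̄)² = 400 + 225 + 100 + 25 + 0 + 25 + 100 + 225 + 400 = 1500
h = 1/9 + (15)²/1500 = 0.111111 + 0.15 = 0.2611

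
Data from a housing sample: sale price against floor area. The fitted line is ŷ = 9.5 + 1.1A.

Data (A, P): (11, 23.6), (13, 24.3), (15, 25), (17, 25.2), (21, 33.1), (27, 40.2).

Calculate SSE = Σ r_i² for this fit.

SSE = 15.5

A=11: ŷ = 9.5 + 1.1·11 = 21.6; r = 23.6 − 21.6 = 2
A=13: ŷ = 9.5 + 1.1·13 = 23.8; r = 24.3 − 23.8 = 0.5
A=15: ŷ = 9.5 + 1.1·15 = 26; r = 25 − 26 = -1
A=17: ŷ = 9.5 + 1.1·17 = 28.2; r = 25.2 − 28.2 = -3
A=21: ŷ = 9.5 + 1.1·21 = 32.6; r = 33.1 − 32.6 = 0.5
A=27: ŷ = 9.5 + 1.1·27 = 39.2; r = 40.2 − 39.2 = 1
SSE = 4 + 0.25 + 1 + 9 + 0.25 + 1 = 15.5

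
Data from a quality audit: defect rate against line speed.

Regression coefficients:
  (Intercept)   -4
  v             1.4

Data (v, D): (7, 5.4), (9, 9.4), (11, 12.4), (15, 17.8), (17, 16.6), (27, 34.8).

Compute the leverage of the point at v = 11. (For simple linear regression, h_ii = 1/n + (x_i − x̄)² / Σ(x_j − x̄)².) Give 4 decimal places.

v̄ = (7 + 9 + 11 + 15 + 17 + 27)/6 = 14.3333
Σ(v − v̄)² = 53.7778 + 28.4444 + 11.1111 + 0.444444 + 7.11111 + 160.444 = 261.333
h = 1/6 + (-3.33333)²/261.333 = 0.166667 + 0.042517 = 0.2092

h = 0.2092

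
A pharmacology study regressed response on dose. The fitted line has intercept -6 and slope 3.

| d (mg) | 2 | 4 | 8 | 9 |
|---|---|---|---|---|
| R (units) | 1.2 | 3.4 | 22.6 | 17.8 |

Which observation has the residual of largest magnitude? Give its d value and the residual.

d=2: ŷ = -6 + 3·2 = 0; e = 1.2 − 0 = 1.2
d=4: ŷ = -6 + 3·4 = 6; e = 3.4 − 6 = -2.6
d=8: ŷ = -6 + 3·8 = 18; e = 22.6 − 18 = 4.6
d=9: ŷ = -6 + 3·9 = 21; e = 17.8 − 21 = -3.2
Largest |e| is 4.6 at d = 8, residual 4.6.

d = 8, e = 4.6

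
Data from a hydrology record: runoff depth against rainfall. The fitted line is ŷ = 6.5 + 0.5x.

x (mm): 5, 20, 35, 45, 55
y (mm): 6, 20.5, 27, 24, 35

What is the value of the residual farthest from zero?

e = -5

x=5: ŷ = 6.5 + 0.5·5 = 9; e = 6 − 9 = -3
x=20: ŷ = 6.5 + 0.5·20 = 16.5; e = 20.5 − 16.5 = 4
x=35: ŷ = 6.5 + 0.5·35 = 24; e = 27 − 24 = 3
x=45: ŷ = 6.5 + 0.5·45 = 29; e = 24 − 29 = -5
x=55: ŷ = 6.5 + 0.5·55 = 34; e = 35 − 34 = 1
Largest |e| is 5 at x = 45, residual -5.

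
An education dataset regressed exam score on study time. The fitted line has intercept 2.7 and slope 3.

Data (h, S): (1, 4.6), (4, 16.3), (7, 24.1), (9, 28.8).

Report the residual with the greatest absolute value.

h=1: ŷ = 2.7 + 3·1 = 5.7; e = 4.6 − 5.7 = -1.1
h=4: ŷ = 2.7 + 3·4 = 14.7; e = 16.3 − 14.7 = 1.6
h=7: ŷ = 2.7 + 3·7 = 23.7; e = 24.1 − 23.7 = 0.4
h=9: ŷ = 2.7 + 3·9 = 29.7; e = 28.8 − 29.7 = -0.9
Largest |e| is 1.6 at h = 4, residual 1.6.

e = 1.6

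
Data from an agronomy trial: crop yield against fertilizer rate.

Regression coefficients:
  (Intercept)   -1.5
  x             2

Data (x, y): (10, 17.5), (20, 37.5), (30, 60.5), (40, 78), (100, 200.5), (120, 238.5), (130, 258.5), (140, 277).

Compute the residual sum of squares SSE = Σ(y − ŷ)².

x=10: ŷ = -1.5 + 2·10 = 18.5; e = 17.5 − 18.5 = -1
x=20: ŷ = -1.5 + 2·20 = 38.5; e = 37.5 − 38.5 = -1
x=30: ŷ = -1.5 + 2·30 = 58.5; e = 60.5 − 58.5 = 2
x=40: ŷ = -1.5 + 2·40 = 78.5; e = 78 − 78.5 = -0.5
x=100: ŷ = -1.5 + 2·100 = 198.5; e = 200.5 − 198.5 = 2
x=120: ŷ = -1.5 + 2·120 = 238.5; e = 238.5 − 238.5 = 0
x=130: ŷ = -1.5 + 2·130 = 258.5; e = 258.5 − 258.5 = 0
x=140: ŷ = -1.5 + 2·140 = 278.5; e = 277 − 278.5 = -1.5
SSE = 1 + 1 + 4 + 0.25 + 4 + 0 + 0 + 2.25 = 12.5

SSE = 12.5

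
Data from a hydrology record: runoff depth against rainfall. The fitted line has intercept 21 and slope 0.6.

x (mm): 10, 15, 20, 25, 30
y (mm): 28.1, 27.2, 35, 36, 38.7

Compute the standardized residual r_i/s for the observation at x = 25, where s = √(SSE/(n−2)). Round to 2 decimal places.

0.00

x=10: ŷ = 21 + 0.6·10 = 27; r = 28.1 − 27 = 1.1
x=15: ŷ = 21 + 0.6·15 = 30; r = 27.2 − 30 = -2.8
x=20: ŷ = 21 + 0.6·20 = 33; r = 35 − 33 = 2
x=25: ŷ = 21 + 0.6·25 = 36; r = 36 − 36 = 0
x=30: ŷ = 21 + 0.6·30 = 39; r = 38.7 − 39 = -0.3
SSE = 1.21 + 7.84 + 4 + 0 + 0.09 = 13.14
s = √(13.14/3) = 2.09284
r/s = 0 / 2.09284 = 0.00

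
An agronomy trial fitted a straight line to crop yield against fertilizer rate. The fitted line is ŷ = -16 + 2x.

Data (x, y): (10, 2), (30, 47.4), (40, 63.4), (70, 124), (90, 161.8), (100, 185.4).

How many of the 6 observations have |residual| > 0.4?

x=10: ŷ = -16 + 2·10 = 4; r = 2 − 4 = -2
x=30: ŷ = -16 + 2·30 = 44; r = 47.4 − 44 = 3.4
x=40: ŷ = -16 + 2·40 = 64; r = 63.4 − 64 = -0.6
x=70: ŷ = -16 + 2·70 = 124; r = 124 − 124 = 0
x=90: ŷ = -16 + 2·90 = 164; r = 161.8 − 164 = -2.2
x=100: ŷ = -16 + 2·100 = 184; r = 185.4 − 184 = 1.4
|r| > 0.4: x=10 (|r|=2), x=30 (|r|=3.4), x=40 (|r|=0.6), x=90 (|r|=2.2), x=100 (|r|=1.4) → 5

5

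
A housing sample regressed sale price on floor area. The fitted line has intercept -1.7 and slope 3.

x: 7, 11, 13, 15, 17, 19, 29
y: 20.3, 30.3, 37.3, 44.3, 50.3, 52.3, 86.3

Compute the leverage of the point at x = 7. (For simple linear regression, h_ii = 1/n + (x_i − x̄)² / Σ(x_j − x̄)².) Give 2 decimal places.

h = 0.41

x̄ = (7 + 11 + 13 + 15 + 17 + 19 + 29)/7 = 15.8571
Σ(x − x̄)² = 78.449 + 23.5918 + 8.16327 + 0.734694 + 1.30612 + 9.87755 + 172.735 = 294.857
h = 1/7 + (-8.85714)²/294.857 = 0.142857 + 0.266058 = 0.41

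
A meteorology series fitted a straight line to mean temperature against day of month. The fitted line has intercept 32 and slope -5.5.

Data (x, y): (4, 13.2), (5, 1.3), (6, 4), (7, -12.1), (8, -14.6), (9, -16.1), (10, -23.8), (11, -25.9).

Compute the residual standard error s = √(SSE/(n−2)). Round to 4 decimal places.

x=4: ŷ = 32 − 5.5·4 = 10; r = 13.2 − 10 = 3.2
x=5: ŷ = 32 − 5.5·5 = 4.5; r = 1.3 − 4.5 = -3.2
x=6: ŷ = 32 − 5.5·6 = -1; r = 4 − (-1) = 5
x=7: ŷ = 32 − 5.5·7 = -6.5; r = -12.1 − (-6.5) = -5.6
x=8: ŷ = 32 − 5.5·8 = -12; r = -14.6 − (-12) = -2.6
x=9: ŷ = 32 − 5.5·9 = -17.5; r = -16.1 − (-17.5) = 1.4
x=10: ŷ = 32 − 5.5·10 = -23; r = -23.8 − (-23) = -0.8
x=11: ŷ = 32 − 5.5·11 = -28.5; r = -25.9 − (-28.5) = 2.6
SSE = 10.24 + 10.24 + 25 + 31.36 + 6.76 + 1.96 + 0.64 + 6.76 = 92.96
s = √(92.96/6) = √15.4933 ≈ 3.9362

s = 3.9362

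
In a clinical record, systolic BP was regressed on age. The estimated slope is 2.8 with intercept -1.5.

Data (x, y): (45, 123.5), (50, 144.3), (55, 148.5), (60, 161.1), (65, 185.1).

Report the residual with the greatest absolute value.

e = 5.8

x=45: ŷ = -1.5 + 2.8·45 = 124.5; e = 123.5 − 124.5 = -1
x=50: ŷ = -1.5 + 2.8·50 = 138.5; e = 144.3 − 138.5 = 5.8
x=55: ŷ = -1.5 + 2.8·55 = 152.5; e = 148.5 − 152.5 = -4
x=60: ŷ = -1.5 + 2.8·60 = 166.5; e = 161.1 − 166.5 = -5.4
x=65: ŷ = -1.5 + 2.8·65 = 180.5; e = 185.1 − 180.5 = 4.6
Largest |e| is 5.8 at x = 50, residual 5.8.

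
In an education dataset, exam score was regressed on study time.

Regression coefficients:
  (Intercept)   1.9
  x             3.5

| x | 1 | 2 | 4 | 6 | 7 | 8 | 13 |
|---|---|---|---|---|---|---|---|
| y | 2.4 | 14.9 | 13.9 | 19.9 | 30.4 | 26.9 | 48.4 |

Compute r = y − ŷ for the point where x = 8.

ŷ = 1.9 + 3.5·8 = 29.9
r = 26.9 − 29.9 = -3

r = -3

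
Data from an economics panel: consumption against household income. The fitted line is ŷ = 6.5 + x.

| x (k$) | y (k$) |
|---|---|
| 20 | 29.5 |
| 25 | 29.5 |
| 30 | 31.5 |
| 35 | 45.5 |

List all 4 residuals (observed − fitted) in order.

3, -2, -5, 4

x=20: ŷ = 6.5 + 20 = 26.5; e = 29.5 − 26.5 = 3
x=25: ŷ = 6.5 + 25 = 31.5; e = 29.5 − 31.5 = -2
x=30: ŷ = 6.5 + 30 = 36.5; e = 31.5 − 36.5 = -5
x=35: ŷ = 6.5 + 35 = 41.5; e = 45.5 − 41.5 = 4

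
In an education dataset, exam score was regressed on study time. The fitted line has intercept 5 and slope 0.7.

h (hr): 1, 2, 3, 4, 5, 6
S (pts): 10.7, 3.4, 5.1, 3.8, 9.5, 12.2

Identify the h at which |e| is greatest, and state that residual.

h = 1, e = 5

h=1: Ŝ = 5 + 0.7·1 = 5.7; e = 10.7 − 5.7 = 5
h=2: Ŝ = 5 + 0.7·2 = 6.4; e = 3.4 − 6.4 = -3
h=3: Ŝ = 5 + 0.7·3 = 7.1; e = 5.1 − 7.1 = -2
h=4: Ŝ = 5 + 0.7·4 = 7.8; e = 3.8 − 7.8 = -4
h=5: Ŝ = 5 + 0.7·5 = 8.5; e = 9.5 − 8.5 = 1
h=6: Ŝ = 5 + 0.7·6 = 9.2; e = 12.2 − 9.2 = 3
Largest |e| is 5 at h = 1, residual 5.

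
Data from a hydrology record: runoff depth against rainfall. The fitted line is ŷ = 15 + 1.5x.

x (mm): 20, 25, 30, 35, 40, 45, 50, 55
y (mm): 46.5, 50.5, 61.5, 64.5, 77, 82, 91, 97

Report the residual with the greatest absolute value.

x=20: ŷ = 15 + 1.5·20 = 45; e = 46.5 − 45 = 1.5
x=25: ŷ = 15 + 1.5·25 = 52.5; e = 50.5 − 52.5 = -2
x=30: ŷ = 15 + 1.5·30 = 60; e = 61.5 − 60 = 1.5
x=35: ŷ = 15 + 1.5·35 = 67.5; e = 64.5 − 67.5 = -3
x=40: ŷ = 15 + 1.5·40 = 75; e = 77 − 75 = 2
x=45: ŷ = 15 + 1.5·45 = 82.5; e = 82 − 82.5 = -0.5
x=50: ŷ = 15 + 1.5·50 = 90; e = 91 − 90 = 1
x=55: ŷ = 15 + 1.5·55 = 97.5; e = 97 − 97.5 = -0.5
Largest |e| is 3 at x = 35, residual -3.

e = -3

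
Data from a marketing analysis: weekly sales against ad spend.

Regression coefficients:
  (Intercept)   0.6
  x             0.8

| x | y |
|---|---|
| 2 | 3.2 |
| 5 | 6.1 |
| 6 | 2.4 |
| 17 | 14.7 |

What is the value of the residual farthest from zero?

x=2: ŷ = 0.6 + 0.8·2 = 2.2; e = 3.2 − 2.2 = 1
x=5: ŷ = 0.6 + 0.8·5 = 4.6; e = 6.1 − 4.6 = 1.5
x=6: ŷ = 0.6 + 0.8·6 = 5.4; e = 2.4 − 5.4 = -3
x=17: ŷ = 0.6 + 0.8·17 = 14.2; e = 14.7 − 14.2 = 0.5
Largest |e| is 3 at x = 6, residual -3.

e = -3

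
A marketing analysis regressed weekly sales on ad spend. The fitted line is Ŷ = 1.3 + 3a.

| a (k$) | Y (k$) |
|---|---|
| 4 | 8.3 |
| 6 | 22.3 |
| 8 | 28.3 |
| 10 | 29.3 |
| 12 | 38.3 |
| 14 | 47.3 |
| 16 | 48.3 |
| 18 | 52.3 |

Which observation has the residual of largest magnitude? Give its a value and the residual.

a = 4, r = -5

a=4: Ŷ = 1.3 + 3·4 = 13.3; r = 8.3 − 13.3 = -5
a=6: Ŷ = 1.3 + 3·6 = 19.3; r = 22.3 − 19.3 = 3
a=8: Ŷ = 1.3 + 3·8 = 25.3; r = 28.3 − 25.3 = 3
a=10: Ŷ = 1.3 + 3·10 = 31.3; r = 29.3 − 31.3 = -2
a=12: Ŷ = 1.3 + 3·12 = 37.3; r = 38.3 − 37.3 = 1
a=14: Ŷ = 1.3 + 3·14 = 43.3; r = 47.3 − 43.3 = 4
a=16: Ŷ = 1.3 + 3·16 = 49.3; r = 48.3 − 49.3 = -1
a=18: Ŷ = 1.3 + 3·18 = 55.3; r = 52.3 − 55.3 = -3
Largest |r| is 5 at a = 4, residual -5.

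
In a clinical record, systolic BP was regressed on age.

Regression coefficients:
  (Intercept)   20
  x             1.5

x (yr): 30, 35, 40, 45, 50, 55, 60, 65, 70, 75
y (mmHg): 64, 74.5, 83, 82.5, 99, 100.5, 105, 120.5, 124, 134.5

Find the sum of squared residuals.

SSE = 98

x=30: ŷ = 20 + 1.5·30 = 65; r = 64 − 65 = -1
x=35: ŷ = 20 + 1.5·35 = 72.5; r = 74.5 − 72.5 = 2
x=40: ŷ = 20 + 1.5·40 = 80; r = 83 − 80 = 3
x=45: ŷ = 20 + 1.5·45 = 87.5; r = 82.5 − 87.5 = -5
x=50: ŷ = 20 + 1.5·50 = 95; r = 99 − 95 = 4
x=55: ŷ = 20 + 1.5·55 = 102.5; r = 100.5 − 102.5 = -2
x=60: ŷ = 20 + 1.5·60 = 110; r = 105 − 110 = -5
x=65: ŷ = 20 + 1.5·65 = 117.5; r = 120.5 − 117.5 = 3
x=70: ŷ = 20 + 1.5·70 = 125; r = 124 − 125 = -1
x=75: ŷ = 20 + 1.5·75 = 132.5; r = 134.5 − 132.5 = 2
SSE = 1 + 4 + 9 + 25 + 16 + 4 + 25 + 9 + 1 + 4 = 98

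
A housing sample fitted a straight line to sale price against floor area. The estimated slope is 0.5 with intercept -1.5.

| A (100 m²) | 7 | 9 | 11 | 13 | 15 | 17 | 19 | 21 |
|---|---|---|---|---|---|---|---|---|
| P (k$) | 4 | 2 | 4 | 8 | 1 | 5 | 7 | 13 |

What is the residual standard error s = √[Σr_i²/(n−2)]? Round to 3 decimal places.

A=7: ŷ = -1.5 + 0.5·7 = 2; r = 4 − 2 = 2
A=9: ŷ = -1.5 + 0.5·9 = 3; r = 2 − 3 = -1
A=11: ŷ = -1.5 + 0.5·11 = 4; r = 4 − 4 = 0
A=13: ŷ = -1.5 + 0.5·13 = 5; r = 8 − 5 = 3
A=15: ŷ = -1.5 + 0.5·15 = 6; r = 1 − 6 = -5
A=17: ŷ = -1.5 + 0.5·17 = 7; r = 5 − 7 = -2
A=19: ŷ = -1.5 + 0.5·19 = 8; r = 7 − 8 = -1
A=21: ŷ = -1.5 + 0.5·21 = 9; r = 13 − 9 = 4
SSE = 4 + 1 + 0 + 9 + 25 + 4 + 1 + 16 = 60
s = √(60/6) = √10 ≈ 3.162

s = 3.162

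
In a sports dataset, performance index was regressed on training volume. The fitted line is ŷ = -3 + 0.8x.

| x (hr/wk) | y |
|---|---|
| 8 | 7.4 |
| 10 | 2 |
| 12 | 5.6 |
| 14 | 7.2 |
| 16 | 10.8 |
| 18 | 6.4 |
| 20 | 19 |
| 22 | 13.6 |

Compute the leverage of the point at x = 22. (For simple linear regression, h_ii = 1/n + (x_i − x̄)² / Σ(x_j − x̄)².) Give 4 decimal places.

h = 0.4167

x̄ = (8 + 10 + 12 + 14 + 16 + 18 + 20 + 22)/8 = 15
Σ(x − x̄)² = 49 + 25 + 9 + 1 + 1 + 9 + 25 + 49 = 168
h = 1/8 + (7)²/168 = 0.125 + 0.291667 = 0.4167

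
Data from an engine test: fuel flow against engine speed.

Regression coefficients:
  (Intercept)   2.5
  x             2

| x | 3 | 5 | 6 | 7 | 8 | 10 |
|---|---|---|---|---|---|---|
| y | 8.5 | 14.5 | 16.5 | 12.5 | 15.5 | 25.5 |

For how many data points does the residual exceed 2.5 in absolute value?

3

x=3: ŷ = 2.5 + 2·3 = 8.5; r = 8.5 − 8.5 = 0
x=5: ŷ = 2.5 + 2·5 = 12.5; r = 14.5 − 12.5 = 2
x=6: ŷ = 2.5 + 2·6 = 14.5; r = 16.5 − 14.5 = 2
x=7: ŷ = 2.5 + 2·7 = 16.5; r = 12.5 − 16.5 = -4
x=8: ŷ = 2.5 + 2·8 = 18.5; r = 15.5 − 18.5 = -3
x=10: ŷ = 2.5 + 2·10 = 22.5; r = 25.5 − 22.5 = 3
|r| > 2.5: x=7 (|r|=4), x=8 (|r|=3), x=10 (|r|=3) → 3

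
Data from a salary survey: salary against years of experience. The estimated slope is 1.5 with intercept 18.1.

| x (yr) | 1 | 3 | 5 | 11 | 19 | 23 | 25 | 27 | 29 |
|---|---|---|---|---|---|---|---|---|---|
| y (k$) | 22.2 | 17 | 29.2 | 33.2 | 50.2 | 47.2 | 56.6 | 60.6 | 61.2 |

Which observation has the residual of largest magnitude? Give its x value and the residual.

x=1: ŷ = 18.1 + 1.5·1 = 19.6; e = 22.2 − 19.6 = 2.6
x=3: ŷ = 18.1 + 1.5·3 = 22.6; e = 17 − 22.6 = -5.6
x=5: ŷ = 18.1 + 1.5·5 = 25.6; e = 29.2 − 25.6 = 3.6
x=11: ŷ = 18.1 + 1.5·11 = 34.6; e = 33.2 − 34.6 = -1.4
x=19: ŷ = 18.1 + 1.5·19 = 46.6; e = 50.2 − 46.6 = 3.6
x=23: ŷ = 18.1 + 1.5·23 = 52.6; e = 47.2 − 52.6 = -5.4
x=25: ŷ = 18.1 + 1.5·25 = 55.6; e = 56.6 − 55.6 = 1
x=27: ŷ = 18.1 + 1.5·27 = 58.6; e = 60.6 − 58.6 = 2
x=29: ŷ = 18.1 + 1.5·29 = 61.6; e = 61.2 − 61.6 = -0.4
Largest |e| is 5.6 at x = 3, residual -5.6.

x = 3, e = -5.6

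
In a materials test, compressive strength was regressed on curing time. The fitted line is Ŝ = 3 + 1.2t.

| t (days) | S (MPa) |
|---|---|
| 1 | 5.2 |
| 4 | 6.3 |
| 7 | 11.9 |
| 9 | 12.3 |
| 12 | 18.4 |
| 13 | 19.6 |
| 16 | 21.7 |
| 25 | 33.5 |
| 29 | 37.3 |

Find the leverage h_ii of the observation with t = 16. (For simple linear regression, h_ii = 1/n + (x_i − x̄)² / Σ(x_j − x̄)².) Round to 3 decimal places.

t̄ = (1 + 4 + 7 + 9 + 12 + 13 + 16 + 25 + 29)/9 = 12.8889
Σ(t − t̄)² = 141.346 + 79.0123 + 34.679 + 15.1235 + 0.790123 + 0.0123457 + 9.67901 + 146.679 + 259.568 = 686.889
h = 1/9 + (3.11111)²/686.889 = 0.111111 + 0.0140911 = 0.125

h = 0.125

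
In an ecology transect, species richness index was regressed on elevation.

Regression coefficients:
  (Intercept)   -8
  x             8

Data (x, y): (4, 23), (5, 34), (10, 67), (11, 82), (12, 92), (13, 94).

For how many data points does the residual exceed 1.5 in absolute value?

x=4: ŷ = -8 + 8·4 = 24; r = 23 − 24 = -1
x=5: ŷ = -8 + 8·5 = 32; r = 34 − 32 = 2
x=10: ŷ = -8 + 8·10 = 72; r = 67 − 72 = -5
x=11: ŷ = -8 + 8·11 = 80; r = 82 − 80 = 2
x=12: ŷ = -8 + 8·12 = 88; r = 92 − 88 = 4
x=13: ŷ = -8 + 8·13 = 96; r = 94 − 96 = -2
|r| > 1.5: x=5 (|r|=2), x=10 (|r|=5), x=11 (|r|=2), x=12 (|r|=4), x=13 (|r|=2) → 5

5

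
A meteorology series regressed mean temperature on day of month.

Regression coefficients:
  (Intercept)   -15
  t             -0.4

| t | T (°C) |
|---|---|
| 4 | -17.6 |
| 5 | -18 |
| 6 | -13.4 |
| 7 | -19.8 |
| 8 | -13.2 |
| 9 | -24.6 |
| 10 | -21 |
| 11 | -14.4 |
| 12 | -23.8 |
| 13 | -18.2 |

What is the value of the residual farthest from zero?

r = -6

t=4: ŷ = -15 − 0.4·4 = -16.6; r = -17.6 − (-16.6) = -1
t=5: ŷ = -15 − 0.4·5 = -17; r = -18 − (-17) = -1
t=6: ŷ = -15 − 0.4·6 = -17.4; r = -13.4 − (-17.4) = 4
t=7: ŷ = -15 − 0.4·7 = -17.8; r = -19.8 − (-17.8) = -2
t=8: ŷ = -15 − 0.4·8 = -18.2; r = -13.2 − (-18.2) = 5
t=9: ŷ = -15 − 0.4·9 = -18.6; r = -24.6 − (-18.6) = -6
t=10: ŷ = -15 − 0.4·10 = -19; r = -21 − (-19) = -2
t=11: ŷ = -15 − 0.4·11 = -19.4; r = -14.4 − (-19.4) = 5
t=12: ŷ = -15 − 0.4·12 = -19.8; r = -23.8 − (-19.8) = -4
t=13: ŷ = -15 − 0.4·13 = -20.2; r = -18.2 − (-20.2) = 2
Largest |r| is 6 at t = 9, residual -6.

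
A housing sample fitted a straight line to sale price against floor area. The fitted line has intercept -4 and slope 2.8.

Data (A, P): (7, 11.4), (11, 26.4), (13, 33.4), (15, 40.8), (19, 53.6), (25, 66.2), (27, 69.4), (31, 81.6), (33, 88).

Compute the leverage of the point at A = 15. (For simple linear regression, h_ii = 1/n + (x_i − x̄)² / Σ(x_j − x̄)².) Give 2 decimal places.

h = 0.15

Ā = (7 + 11 + 13 + 15 + 19 + 25 + 27 + 31 + 33)/9 = 20.1111
Σ(A − Ā)² = 171.901 + 83.0123 + 50.5679 + 26.1235 + 1.23457 + 23.9012 + 47.4568 + 118.568 + 166.123 = 688.889
h = 1/9 + (-5.11111)²/688.889 = 0.111111 + 0.0379211 = 0.15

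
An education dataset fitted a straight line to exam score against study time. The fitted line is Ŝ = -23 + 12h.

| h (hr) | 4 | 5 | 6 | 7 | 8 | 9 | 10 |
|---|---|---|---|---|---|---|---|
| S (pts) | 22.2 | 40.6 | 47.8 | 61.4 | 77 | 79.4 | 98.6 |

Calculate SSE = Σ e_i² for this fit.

SSE = 72.32

h=4: Ŝ = -23 + 12·4 = 25; e = 22.2 − 25 = -2.8
h=5: Ŝ = -23 + 12·5 = 37; e = 40.6 − 37 = 3.6
h=6: Ŝ = -23 + 12·6 = 49; e = 47.8 − 49 = -1.2
h=7: Ŝ = -23 + 12·7 = 61; e = 61.4 − 61 = 0.4
h=8: Ŝ = -23 + 12·8 = 73; e = 77 − 73 = 4
h=9: Ŝ = -23 + 12·9 = 85; e = 79.4 − 85 = -5.6
h=10: Ŝ = -23 + 12·10 = 97; e = 98.6 − 97 = 1.6
SSE = 7.84 + 12.96 + 1.44 + 0.16 + 16 + 31.36 + 2.56 = 72.32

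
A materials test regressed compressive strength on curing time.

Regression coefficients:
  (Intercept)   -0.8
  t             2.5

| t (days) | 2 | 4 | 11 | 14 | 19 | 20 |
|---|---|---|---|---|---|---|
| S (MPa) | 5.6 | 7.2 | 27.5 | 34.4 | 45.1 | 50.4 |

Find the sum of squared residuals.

t=2: Ŝ = -0.8 + 2.5·2 = 4.2; r = 5.6 − 4.2 = 1.4
t=4: Ŝ = -0.8 + 2.5·4 = 9.2; r = 7.2 − 9.2 = -2
t=11: Ŝ = -0.8 + 2.5·11 = 26.7; r = 27.5 − 26.7 = 0.8
t=14: Ŝ = -0.8 + 2.5·14 = 34.2; r = 34.4 − 34.2 = 0.2
t=19: Ŝ = -0.8 + 2.5·19 = 46.7; r = 45.1 − 46.7 = -1.6
t=20: Ŝ = -0.8 + 2.5·20 = 49.2; r = 50.4 − 49.2 = 1.2
SSE = 1.96 + 4 + 0.64 + 0.04 + 2.56 + 1.44 = 10.64

SSE = 10.64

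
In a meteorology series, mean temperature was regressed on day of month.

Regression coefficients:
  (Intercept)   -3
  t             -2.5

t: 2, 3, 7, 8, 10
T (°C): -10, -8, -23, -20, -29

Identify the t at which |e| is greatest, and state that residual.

t=2: ŷ = -3 − 2.5·2 = -8; e = -10 − (-8) = -2
t=3: ŷ = -3 − 2.5·3 = -10.5; e = -8 − (-10.5) = 2.5
t=7: ŷ = -3 − 2.5·7 = -20.5; e = -23 − (-20.5) = -2.5
t=8: ŷ = -3 − 2.5·8 = -23; e = -20 − (-23) = 3
t=10: ŷ = -3 − 2.5·10 = -28; e = -29 − (-28) = -1
Largest |e| is 3 at t = 8, residual 3.

t = 8, e = 3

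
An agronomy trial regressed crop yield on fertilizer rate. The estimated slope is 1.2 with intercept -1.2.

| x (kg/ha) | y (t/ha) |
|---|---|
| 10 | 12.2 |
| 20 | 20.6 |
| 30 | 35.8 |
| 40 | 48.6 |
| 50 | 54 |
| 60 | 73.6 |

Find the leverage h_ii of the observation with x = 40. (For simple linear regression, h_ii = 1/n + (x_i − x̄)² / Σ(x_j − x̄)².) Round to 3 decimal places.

x̄ = (10 + 20 + 30 + 40 + 50 + 60)/6 = 35
Σ(x − x̄)² = 625 + 225 + 25 + 25 + 225 + 625 = 1750
h = 1/6 + (5)²/1750 = 0.166667 + 0.0142857 = 0.181

h = 0.181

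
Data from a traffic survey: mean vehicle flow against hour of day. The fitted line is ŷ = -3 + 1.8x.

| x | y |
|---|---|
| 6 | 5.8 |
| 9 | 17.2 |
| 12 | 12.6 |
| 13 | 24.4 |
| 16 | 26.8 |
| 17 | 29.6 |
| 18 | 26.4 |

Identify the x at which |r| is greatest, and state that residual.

x = 12, r = -6

x=6: ŷ = -3 + 1.8·6 = 7.8; r = 5.8 − 7.8 = -2
x=9: ŷ = -3 + 1.8·9 = 13.2; r = 17.2 − 13.2 = 4
x=12: ŷ = -3 + 1.8·12 = 18.6; r = 12.6 − 18.6 = -6
x=13: ŷ = -3 + 1.8·13 = 20.4; r = 24.4 − 20.4 = 4
x=16: ŷ = -3 + 1.8·16 = 25.8; r = 26.8 − 25.8 = 1
x=17: ŷ = -3 + 1.8·17 = 27.6; r = 29.6 − 27.6 = 2
x=18: ŷ = -3 + 1.8·18 = 29.4; r = 26.4 − 29.4 = -3
Largest |r| is 6 at x = 12, residual -6.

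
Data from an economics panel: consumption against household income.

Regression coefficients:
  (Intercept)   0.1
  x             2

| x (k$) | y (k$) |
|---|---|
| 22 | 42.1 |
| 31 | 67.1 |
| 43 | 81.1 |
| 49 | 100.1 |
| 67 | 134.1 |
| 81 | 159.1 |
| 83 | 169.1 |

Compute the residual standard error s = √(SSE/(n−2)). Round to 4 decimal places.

s = 3.8987

x=22: ŷ = 0.1 + 2·22 = 44.1; r = 42.1 − 44.1 = -2
x=31: ŷ = 0.1 + 2·31 = 62.1; r = 67.1 − 62.1 = 5
x=43: ŷ = 0.1 + 2·43 = 86.1; r = 81.1 − 86.1 = -5
x=49: ŷ = 0.1 + 2·49 = 98.1; r = 100.1 − 98.1 = 2
x=67: ŷ = 0.1 + 2·67 = 134.1; r = 134.1 − 134.1 = 0
x=81: ŷ = 0.1 + 2·81 = 162.1; r = 159.1 − 162.1 = -3
x=83: ŷ = 0.1 + 2·83 = 166.1; r = 169.1 − 166.1 = 3
SSE = 4 + 25 + 25 + 4 + 0 + 9 + 9 = 76
s = √(76/5) = √15.2 ≈ 3.8987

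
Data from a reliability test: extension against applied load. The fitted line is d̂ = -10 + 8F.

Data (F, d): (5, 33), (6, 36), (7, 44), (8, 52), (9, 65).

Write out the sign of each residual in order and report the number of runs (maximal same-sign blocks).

3 runs

F=5: d̂ = -10 + 8·5 = 30; e = 33 − 30 = 3
F=6: d̂ = -10 + 8·6 = 38; e = 36 − 38 = -2
F=7: d̂ = -10 + 8·7 = 46; e = 44 − 46 = -2
F=8: d̂ = -10 + 8·8 = 54; e = 52 − 54 = -2
F=9: d̂ = -10 + 8·9 = 62; e = 65 − 62 = 3
Signs: + − − − +
Runs: +×1, −×3, +×1 → 3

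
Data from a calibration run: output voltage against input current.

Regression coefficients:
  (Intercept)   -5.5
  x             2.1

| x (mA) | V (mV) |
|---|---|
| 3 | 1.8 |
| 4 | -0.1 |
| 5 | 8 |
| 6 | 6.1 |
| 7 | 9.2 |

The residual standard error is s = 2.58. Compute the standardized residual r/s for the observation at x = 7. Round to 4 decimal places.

0.0000

ŷ = -5.5 + 2.1·7 = 9.2
r = 9.2 − 9.2 = 0
r/s = 0 / 2.58 = 0.0000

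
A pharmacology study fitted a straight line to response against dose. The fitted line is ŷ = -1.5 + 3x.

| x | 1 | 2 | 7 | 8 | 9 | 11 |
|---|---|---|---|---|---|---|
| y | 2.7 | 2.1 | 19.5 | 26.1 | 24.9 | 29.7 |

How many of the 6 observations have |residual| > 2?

x=1: ŷ = -1.5 + 3·1 = 1.5; r = 2.7 − 1.5 = 1.2
x=2: ŷ = -1.5 + 3·2 = 4.5; r = 2.1 − 4.5 = -2.4
x=7: ŷ = -1.5 + 3·7 = 19.5; r = 19.5 − 19.5 = 0
x=8: ŷ = -1.5 + 3·8 = 22.5; r = 26.1 − 22.5 = 3.6
x=9: ŷ = -1.5 + 3·9 = 25.5; r = 24.9 − 25.5 = -0.6
x=11: ŷ = -1.5 + 3·11 = 31.5; r = 29.7 − 31.5 = -1.8
|r| > 2: x=2 (|r|=2.4), x=8 (|r|=3.6) → 2

2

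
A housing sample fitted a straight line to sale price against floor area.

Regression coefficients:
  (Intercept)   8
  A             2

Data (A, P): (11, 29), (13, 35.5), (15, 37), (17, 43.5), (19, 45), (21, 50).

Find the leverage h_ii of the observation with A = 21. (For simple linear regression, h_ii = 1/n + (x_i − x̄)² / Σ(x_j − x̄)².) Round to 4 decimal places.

h = 0.5238

Ā = (11 + 13 + 15 + 17 + 19 + 21)/6 = 16
Σ(A − Ā)² = 25 + 9 + 1 + 1 + 9 + 25 = 70
h = 1/6 + (5)²/70 = 0.166667 + 0.357143 = 0.5238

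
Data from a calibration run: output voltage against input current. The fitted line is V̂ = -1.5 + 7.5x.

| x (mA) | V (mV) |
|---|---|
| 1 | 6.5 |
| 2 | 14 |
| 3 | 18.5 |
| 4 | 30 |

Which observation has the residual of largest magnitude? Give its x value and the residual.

x = 3, r = -2.5

x=1: V̂ = -1.5 + 7.5·1 = 6; r = 6.5 − 6 = 0.5
x=2: V̂ = -1.5 + 7.5·2 = 13.5; r = 14 − 13.5 = 0.5
x=3: V̂ = -1.5 + 7.5·3 = 21; r = 18.5 − 21 = -2.5
x=4: V̂ = -1.5 + 7.5·4 = 28.5; r = 30 − 28.5 = 1.5
Largest |r| is 2.5 at x = 3, residual -2.5.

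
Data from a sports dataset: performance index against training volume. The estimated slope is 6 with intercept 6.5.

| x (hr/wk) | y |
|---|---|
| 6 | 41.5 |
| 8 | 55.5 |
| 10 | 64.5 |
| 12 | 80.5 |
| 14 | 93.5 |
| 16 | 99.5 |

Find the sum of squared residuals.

x=6: ŷ = 6.5 + 6·6 = 42.5; e = 41.5 − 42.5 = -1
x=8: ŷ = 6.5 + 6·8 = 54.5; e = 55.5 − 54.5 = 1
x=10: ŷ = 6.5 + 6·10 = 66.5; e = 64.5 − 66.5 = -2
x=12: ŷ = 6.5 + 6·12 = 78.5; e = 80.5 − 78.5 = 2
x=14: ŷ = 6.5 + 6·14 = 90.5; e = 93.5 − 90.5 = 3
x=16: ŷ = 6.5 + 6·16 = 102.5; e = 99.5 − 102.5 = -3
SSE = 1 + 1 + 4 + 4 + 9 + 9 = 28

SSE = 28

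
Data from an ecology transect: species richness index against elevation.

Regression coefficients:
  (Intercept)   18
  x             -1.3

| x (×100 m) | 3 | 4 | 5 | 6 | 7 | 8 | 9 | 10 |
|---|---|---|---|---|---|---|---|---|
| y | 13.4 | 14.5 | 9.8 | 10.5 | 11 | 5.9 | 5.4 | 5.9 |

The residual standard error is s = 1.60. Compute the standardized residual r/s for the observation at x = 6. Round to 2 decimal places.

0.19

ŷ = 18 − 1.3·6 = 10.2
r = 10.5 − 10.2 = 0.3
r/s = 0.3 / 1.60 = 0.19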